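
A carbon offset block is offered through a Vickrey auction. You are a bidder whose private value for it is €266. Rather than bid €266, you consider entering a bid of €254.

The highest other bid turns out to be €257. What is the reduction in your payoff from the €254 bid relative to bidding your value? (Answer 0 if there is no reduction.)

Bidding your value €266: you win (since €266 > €257) and pay €257. Payoff €9.
Bidding €254: you lose. Payoff €0.
The competing bid €257 lies between your shaded bid and your value, so underbidding forfeits an item you could have won at a profitable price.
Loss from deviating = €9 − (€0) = €9.
Truthful bidding weakly dominates here: raising your bid can only win items priced above your value, and lowering it can only forfeit items priced below.

€9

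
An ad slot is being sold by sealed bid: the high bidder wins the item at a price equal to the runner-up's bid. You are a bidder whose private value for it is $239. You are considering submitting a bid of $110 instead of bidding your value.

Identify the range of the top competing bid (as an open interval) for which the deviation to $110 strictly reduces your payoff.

($110, $239)

If the competing bid is below $110, both bids win at the same price — no difference.
If it is above $239, both bids lose — no difference.
If it lies strictly between $110 and $239, bidding your value wins at a price below your value (positive payoff) while bidding $110 loses (payoff 0).
So the deviation strictly hurts on the open interval ($110, $239).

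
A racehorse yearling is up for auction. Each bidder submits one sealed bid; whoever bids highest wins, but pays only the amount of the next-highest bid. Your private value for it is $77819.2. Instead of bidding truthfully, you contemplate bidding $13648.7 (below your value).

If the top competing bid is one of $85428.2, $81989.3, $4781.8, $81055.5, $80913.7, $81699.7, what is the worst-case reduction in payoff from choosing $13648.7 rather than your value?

$0

$85428.2: same outcome either way → loss $0.
$81989.3: same outcome either way → loss $0.
$4781.8: same outcome either way → loss $0.
$81055.5: same outcome either way → loss $0.
$80913.7: same outcome either way → loss $0.
$81699.7: same outcome either way → loss $0.
Maximum loss: $0.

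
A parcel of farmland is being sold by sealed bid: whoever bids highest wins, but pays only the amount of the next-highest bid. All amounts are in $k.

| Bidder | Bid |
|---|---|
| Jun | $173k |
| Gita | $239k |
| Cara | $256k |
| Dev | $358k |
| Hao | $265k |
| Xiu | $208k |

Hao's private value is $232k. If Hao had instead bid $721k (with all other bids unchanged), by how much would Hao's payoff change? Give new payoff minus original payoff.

The highest bid among the other bidders is $358k; Hao's bid doesn't change that.
Original bid $265k: Hao is not highest (top rival bid is $358k); payoff $0k.
Alternative bid $721k: Hao is highest, pays the top rival bid $358k; payoff $232k − $358k = −$126k.
Change in payoff = −$126k − ($0k) = −$126k.

−$126k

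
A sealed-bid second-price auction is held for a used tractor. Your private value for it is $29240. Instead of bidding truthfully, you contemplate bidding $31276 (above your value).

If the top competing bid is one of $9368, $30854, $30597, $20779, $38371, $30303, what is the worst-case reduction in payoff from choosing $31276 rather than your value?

$1614

$9368: same outcome either way → loss $0.
$30854: truthful gives $0, deviation gives −$1614 → loss $1614.
$30597: truthful gives $0, deviation gives −$1357 → loss $1357.
$20779: same outcome either way → loss $0.
$38371: same outcome either way → loss $0.
$30303: truthful gives $0, deviation gives −$1063 → loss $1063.
Maximum loss: $1614.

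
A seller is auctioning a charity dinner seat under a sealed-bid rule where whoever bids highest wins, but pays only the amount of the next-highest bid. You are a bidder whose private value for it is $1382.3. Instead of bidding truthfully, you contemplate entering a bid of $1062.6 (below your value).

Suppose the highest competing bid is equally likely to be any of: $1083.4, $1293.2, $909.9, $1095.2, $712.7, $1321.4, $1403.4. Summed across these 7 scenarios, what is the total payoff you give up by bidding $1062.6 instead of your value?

$736

The deviation costs you only when the competing bid falls strictly between $1062.6 and $1382.3; elsewhere both bids give the same outcome.
$1083.4: truthful payoff $298.9, deviation payoff $0 → loss $298.9.
$1293.2: truthful payoff $89.1, deviation payoff $0 → loss $89.1.
$909.9: outcomes coincide → loss $0.
$1095.2: truthful payoff $287.1, deviation payoff $0 → loss $287.1.
$712.7: outcomes coincide → loss $0.
$1321.4: truthful payoff $60.9, deviation payoff $0 → loss $60.9.
$1403.4: outcomes coincide → loss $0.
Total loss = $298.9 + $89.1 + $287.1 + $60.9 = $736.
Truthful bidding weakly dominates here: raising your bid can only win items priced above your value, and lowering it can only forfeit items priced below.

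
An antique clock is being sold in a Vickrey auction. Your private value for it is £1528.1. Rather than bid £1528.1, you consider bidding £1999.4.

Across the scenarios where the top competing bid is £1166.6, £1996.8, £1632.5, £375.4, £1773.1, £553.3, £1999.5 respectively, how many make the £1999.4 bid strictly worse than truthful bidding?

3

The deviation hurts exactly when the highest competing bid lies strictly between £1528.1 and £1999.4 — overbidding then wins at a price above your value.
£1166.6: below both → same outcome either way.
£1996.8: inside the interval → strictly worse (loss £468.7).
£1632.5: inside the interval → strictly worse (loss £104.4).
£375.4: below both → same outcome either way.
£1773.1: inside the interval → strictly worse (loss £245).
£553.3: below both → same outcome either way.
£1999.5: above both → same outcome either way.
Count: 3.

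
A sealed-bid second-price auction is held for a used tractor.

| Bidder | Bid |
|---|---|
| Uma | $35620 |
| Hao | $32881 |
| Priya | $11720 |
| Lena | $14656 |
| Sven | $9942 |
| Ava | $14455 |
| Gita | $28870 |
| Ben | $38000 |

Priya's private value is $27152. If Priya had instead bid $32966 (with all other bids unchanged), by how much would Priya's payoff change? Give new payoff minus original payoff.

$0

The highest bid among the other bidders is $38000; Priya's bid doesn't change that.
Original bid $11720: Priya is not highest (top rival bid is $38000); payoff $0.
Alternative bid $32966: Priya is not highest (top rival bid is $38000); payoff $0.
Change in payoff = $0 − ($0) = $0.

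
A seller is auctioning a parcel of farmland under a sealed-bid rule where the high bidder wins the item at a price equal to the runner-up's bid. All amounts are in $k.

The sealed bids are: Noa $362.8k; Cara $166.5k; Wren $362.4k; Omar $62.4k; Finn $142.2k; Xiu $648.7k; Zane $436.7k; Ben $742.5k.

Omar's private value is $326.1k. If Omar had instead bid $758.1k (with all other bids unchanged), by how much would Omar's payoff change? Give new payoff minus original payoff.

The highest bid among the other bidders is $742.5k; Omar's bid doesn't change that.
Original bid $62.4k: Omar is not highest (top rival bid is $742.5k); payoff $0k.
Alternative bid $758.1k: Omar is highest, pays the top rival bid $742.5k; payoff $326.1k − $742.5k = −$416.4k.
Change in payoff = −$416.4k − ($0k) = −$416.4k.

−$416.4k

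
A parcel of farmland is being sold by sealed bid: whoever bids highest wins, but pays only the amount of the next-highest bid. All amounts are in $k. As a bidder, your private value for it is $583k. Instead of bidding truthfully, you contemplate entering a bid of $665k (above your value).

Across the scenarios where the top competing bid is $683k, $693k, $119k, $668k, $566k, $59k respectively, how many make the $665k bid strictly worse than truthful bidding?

0

The deviation hurts exactly when the highest competing bid lies strictly between $583k and $665k — overbidding then wins at a price above your value.
$683k: above both → same outcome either way.
$693k: above both → same outcome either way.
$119k: below both → same outcome either way.
$668k: above both → same outcome either way.
$566k: below both → same outcome either way.
$59k: below both → same outcome either way.
Count: 0.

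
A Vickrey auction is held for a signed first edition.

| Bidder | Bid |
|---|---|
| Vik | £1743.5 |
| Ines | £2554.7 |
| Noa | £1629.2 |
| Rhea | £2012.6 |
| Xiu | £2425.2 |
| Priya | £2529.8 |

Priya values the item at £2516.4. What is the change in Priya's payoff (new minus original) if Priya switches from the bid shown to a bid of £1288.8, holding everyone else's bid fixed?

£0

The highest bid among the other bidders is £2554.7; Priya's bid doesn't change that.
Original bid £2529.8: Priya is not highest (top rival bid is £2554.7); payoff £0.
Alternative bid £1288.8: Priya is not highest (top rival bid is £2554.7); payoff £0.
Change in payoff = £0 − (£0) = £0.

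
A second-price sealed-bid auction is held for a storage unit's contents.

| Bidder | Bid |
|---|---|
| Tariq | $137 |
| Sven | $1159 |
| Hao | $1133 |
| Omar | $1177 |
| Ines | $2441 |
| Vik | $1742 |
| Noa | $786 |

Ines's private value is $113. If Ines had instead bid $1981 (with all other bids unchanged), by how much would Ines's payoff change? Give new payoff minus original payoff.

The highest bid among the other bidders is $1742; Ines's bid doesn't change that.
Original bid $2441: Ines is highest, pays the top rival bid $1742; payoff $113 − $1742 = −$1629.
Alternative bid $1981: Ines is highest, pays the top rival bid $1742; payoff $113 − $1742 = −$1629.
Change in payoff = −$1629 − (−$1629) = $0.

$0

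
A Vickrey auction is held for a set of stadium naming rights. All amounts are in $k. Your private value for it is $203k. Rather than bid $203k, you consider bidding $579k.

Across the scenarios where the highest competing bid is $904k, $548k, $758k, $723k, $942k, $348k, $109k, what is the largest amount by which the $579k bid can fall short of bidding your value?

$904k: same outcome either way → loss $0k.
$548k: truthful gives $0k, deviation gives −$345k → loss $345k.
$758k: same outcome either way → loss $0k.
$723k: same outcome either way → loss $0k.
$942k: same outcome either way → loss $0k.
$348k: truthful gives $0k, deviation gives −$145k → loss $145k.
$109k: same outcome either way → loss $0k.
Maximum loss: $345k.

$345k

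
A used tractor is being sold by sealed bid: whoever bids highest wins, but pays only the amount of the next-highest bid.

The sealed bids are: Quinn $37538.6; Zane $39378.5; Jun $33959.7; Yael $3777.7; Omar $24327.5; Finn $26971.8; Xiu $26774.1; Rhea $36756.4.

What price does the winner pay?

Highest bid: Zane at $39378.5, so Zane wins.
Second-highest bid: Quinn at $37538.6 — that is the price the winner pays.

$37538.6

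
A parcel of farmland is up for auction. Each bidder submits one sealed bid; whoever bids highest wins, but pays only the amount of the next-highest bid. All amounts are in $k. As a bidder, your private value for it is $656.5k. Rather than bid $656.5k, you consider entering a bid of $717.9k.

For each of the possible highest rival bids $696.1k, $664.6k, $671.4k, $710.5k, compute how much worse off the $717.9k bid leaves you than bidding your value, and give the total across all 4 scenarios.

$116.6k

The deviation costs you only when the competing bid falls strictly between $656.5k and $717.9k; elsewhere both bids give the same outcome.
$696.1k: truthful payoff $0k, deviation payoff −$39.6k → loss $39.6k.
$664.6k: truthful payoff $0k, deviation payoff −$8.1k → loss $8.1k.
$671.4k: truthful payoff $0k, deviation payoff −$14.9k → loss $14.9k.
$710.5k: truthful payoff $0k, deviation payoff −$54k → loss $54k.
Total loss = $39.6k + $8.1k + $14.9k + $54k = $116.6k.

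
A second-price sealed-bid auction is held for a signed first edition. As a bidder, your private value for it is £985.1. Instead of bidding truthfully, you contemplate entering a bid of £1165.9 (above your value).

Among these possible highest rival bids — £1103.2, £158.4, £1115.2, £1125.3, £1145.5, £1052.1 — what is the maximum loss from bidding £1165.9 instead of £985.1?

£1103.2: truthful gives £0, deviation gives −£118.1 → loss £118.1.
£158.4: same outcome either way → loss £0.
£1115.2: truthful gives £0, deviation gives −£130.1 → loss £130.1.
£1125.3: truthful gives £0, deviation gives −£140.2 → loss £140.2.
£1145.5: truthful gives £0, deviation gives −£160.4 → loss £160.4.
£1052.1: truthful gives £0, deviation gives −£67 → loss £67.
Maximum loss: £160.4.

£160.4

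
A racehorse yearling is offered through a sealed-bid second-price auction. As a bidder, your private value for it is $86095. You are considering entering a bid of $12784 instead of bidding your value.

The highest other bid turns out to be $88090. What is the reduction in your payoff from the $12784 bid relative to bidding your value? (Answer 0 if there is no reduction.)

$0

Bidding your value $86095: you lose (since $86095 < $88090). Payoff $0.
Bidding $12784: you lose. Payoff $0.
Difference = $0 − $0 = $0; both bids lead to the same outcome because the competing bid is above both your value and your alternative bid.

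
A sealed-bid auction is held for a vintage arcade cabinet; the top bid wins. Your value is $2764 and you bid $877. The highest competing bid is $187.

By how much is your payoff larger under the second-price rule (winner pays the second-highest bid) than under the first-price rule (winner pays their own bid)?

You have the highest bid, so you win under either rule.
Second-price: pay $187 → payoff $2577.
First-price: pay your own bid $877 → payoff $1887.
Difference = $2577 − ($1887) = $690.

$690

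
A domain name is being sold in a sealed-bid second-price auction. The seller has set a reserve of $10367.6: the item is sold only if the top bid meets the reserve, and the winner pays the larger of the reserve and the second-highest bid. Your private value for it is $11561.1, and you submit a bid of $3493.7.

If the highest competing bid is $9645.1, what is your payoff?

$0

Your bid $3493.7 is below the highest competing bid $9645.1, so you lose. Payoff $0.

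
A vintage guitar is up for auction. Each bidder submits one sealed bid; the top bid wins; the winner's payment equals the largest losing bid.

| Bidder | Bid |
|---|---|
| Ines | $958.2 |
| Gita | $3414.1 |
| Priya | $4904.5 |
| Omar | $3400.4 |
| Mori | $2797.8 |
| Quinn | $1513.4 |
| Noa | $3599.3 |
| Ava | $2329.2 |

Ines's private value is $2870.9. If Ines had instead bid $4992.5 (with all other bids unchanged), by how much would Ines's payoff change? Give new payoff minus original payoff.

−$2033.6

The highest bid among the other bidders is $4904.5; Ines's bid doesn't change that.
Original bid $958.2: Ines is not highest (top rival bid is $4904.5); payoff $0.
Alternative bid $4992.5: Ines is highest, pays the top rival bid $4904.5; payoff $2870.9 − $4904.5 = −$2033.6.
Change in payoff = −$2033.6 − ($0) = −$2033.6.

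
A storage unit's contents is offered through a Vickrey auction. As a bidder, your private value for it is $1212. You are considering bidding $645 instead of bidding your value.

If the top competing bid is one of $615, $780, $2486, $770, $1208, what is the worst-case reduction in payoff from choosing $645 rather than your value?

$615: same outcome either way → loss $0.
$780: truthful gives $432, deviation gives $0 → loss $432.
$2486: same outcome either way → loss $0.
$770: truthful gives $442, deviation gives $0 → loss $442.
$1208: truthful gives $4, deviation gives $0 → loss $4.
Maximum loss: $442.

$442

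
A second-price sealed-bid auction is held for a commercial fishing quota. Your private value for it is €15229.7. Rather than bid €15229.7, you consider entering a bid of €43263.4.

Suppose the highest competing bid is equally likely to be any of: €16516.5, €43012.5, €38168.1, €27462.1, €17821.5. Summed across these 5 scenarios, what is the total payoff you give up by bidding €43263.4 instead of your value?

The deviation costs you only when the competing bid falls strictly between €15229.7 and €43263.4; elsewhere both bids give the same outcome.
€16516.5: truthful payoff €0, deviation payoff −€1286.8 → loss €1286.8.
€43012.5: truthful payoff €0, deviation payoff −€27782.8 → loss €27782.8.
€38168.1: truthful payoff €0, deviation payoff −€22938.4 → loss €22938.4.
€27462.1: truthful payoff €0, deviation payoff −€12232.4 → loss €12232.4.
€17821.5: truthful payoff €0, deviation payoff −€2591.8 → loss €2591.8.
Total loss = €1286.8 + €27782.8 + €22938.4 + €12232.4 + €2591.8 = €66832.2.
Truthful bidding weakly dominates here: raising your bid can only win items priced above your value, and lowering it can only forfeit items priced below.

€66832.2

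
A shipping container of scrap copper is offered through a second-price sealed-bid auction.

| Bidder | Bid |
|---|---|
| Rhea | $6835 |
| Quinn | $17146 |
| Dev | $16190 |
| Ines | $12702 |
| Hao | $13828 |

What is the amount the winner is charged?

Highest bid: Quinn at $17146, so Quinn wins.
Second-highest bid: Dev at $16190 — that is the price the winner pays.

$16190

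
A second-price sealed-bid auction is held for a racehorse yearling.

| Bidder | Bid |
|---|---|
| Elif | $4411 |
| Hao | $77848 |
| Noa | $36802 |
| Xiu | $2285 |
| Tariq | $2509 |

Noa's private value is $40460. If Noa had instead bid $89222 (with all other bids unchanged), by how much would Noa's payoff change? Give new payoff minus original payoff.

−$37388

The highest bid among the other bidders is $77848; Noa's bid doesn't change that.
Original bid $36802: Noa is not highest (top rival bid is $77848); payoff $0.
Alternative bid $89222: Noa is highest, pays the top rival bid $77848; payoff $40460 − $77848 = −$37388.
Change in payoff = −$37388 − ($0) = −$37388.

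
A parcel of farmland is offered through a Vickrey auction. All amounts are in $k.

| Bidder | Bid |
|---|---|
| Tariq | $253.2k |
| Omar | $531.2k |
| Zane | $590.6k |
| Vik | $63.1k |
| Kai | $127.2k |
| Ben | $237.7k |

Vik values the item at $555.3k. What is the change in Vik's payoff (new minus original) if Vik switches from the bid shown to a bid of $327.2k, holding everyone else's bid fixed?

The highest bid among the other bidders is $590.6k; Vik's bid doesn't change that.
Original bid $63.1k: Vik is not highest (top rival bid is $590.6k); payoff $0k.
Alternative bid $327.2k: Vik is not highest (top rival bid is $590.6k); payoff $0k.
Change in payoff = $0k − ($0k) = $0k.

$0k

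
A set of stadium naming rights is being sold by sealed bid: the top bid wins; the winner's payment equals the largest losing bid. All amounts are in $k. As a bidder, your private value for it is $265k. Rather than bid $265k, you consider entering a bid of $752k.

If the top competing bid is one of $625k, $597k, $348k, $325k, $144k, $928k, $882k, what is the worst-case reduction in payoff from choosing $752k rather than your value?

$625k: truthful gives $0k, deviation gives −$360k → loss $360k.
$597k: truthful gives $0k, deviation gives −$332k → loss $332k.
$348k: truthful gives $0k, deviation gives −$83k → loss $83k.
$325k: truthful gives $0k, deviation gives −$60k → loss $60k.
$144k: same outcome either way → loss $0k.
$928k: same outcome either way → loss $0k.
$882k: same outcome either way → loss $0k.
Maximum loss: $360k.

$360k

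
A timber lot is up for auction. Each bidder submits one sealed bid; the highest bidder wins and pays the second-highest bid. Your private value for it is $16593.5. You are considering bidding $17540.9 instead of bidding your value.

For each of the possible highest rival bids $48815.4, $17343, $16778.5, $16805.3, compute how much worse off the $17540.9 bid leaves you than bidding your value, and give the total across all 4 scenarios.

The deviation costs you only when the competing bid falls strictly between $16593.5 and $17540.9; elsewhere both bids give the same outcome.
$48815.4: outcomes coincide → loss $0.
$17343: truthful payoff $0, deviation payoff −$749.5 → loss $749.5.
$16778.5: truthful payoff $0, deviation payoff −$185 → loss $185.
$16805.3: truthful payoff $0, deviation payoff −$211.8 → loss $211.8.
Total loss = $749.5 + $185 + $211.8 = $1146.3.

$1146.3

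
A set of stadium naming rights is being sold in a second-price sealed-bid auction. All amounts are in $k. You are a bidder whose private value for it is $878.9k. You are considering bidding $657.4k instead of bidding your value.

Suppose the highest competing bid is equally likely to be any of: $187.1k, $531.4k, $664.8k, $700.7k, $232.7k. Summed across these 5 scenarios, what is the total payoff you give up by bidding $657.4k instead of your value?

$392.3k

The deviation costs you only when the competing bid falls strictly between $657.4k and $878.9k; elsewhere both bids give the same outcome.
$187.1k: outcomes coincide → loss $0k.
$531.4k: outcomes coincide → loss $0k.
$664.8k: truthful payoff $214.1k, deviation payoff $0k → loss $214.1k.
$700.7k: truthful payoff $178.2k, deviation payoff $0k → loss $178.2k.
$232.7k: outcomes coincide → loss $0k.
Total loss = $214.1k + $178.2k = $392.3k.
Because the price is fixed by the runner-up's bid, deviating from your value can only change a good outcome into a bad one — never the reverse.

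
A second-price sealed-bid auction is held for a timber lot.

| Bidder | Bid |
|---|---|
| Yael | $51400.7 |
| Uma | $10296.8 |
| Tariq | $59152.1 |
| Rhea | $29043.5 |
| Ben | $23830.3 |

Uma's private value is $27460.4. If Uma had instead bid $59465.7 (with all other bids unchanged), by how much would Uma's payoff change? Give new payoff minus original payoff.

−$31691.7

The highest bid among the other bidders is $59152.1; Uma's bid doesn't change that.
Original bid $10296.8: Uma is not highest (top rival bid is $59152.1); payoff $0.
Alternative bid $59465.7: Uma is highest, pays the top rival bid $59152.1; payoff $27460.4 − $59152.1 = −$31691.7.
Change in payoff = −$31691.7 − ($0) = −$31691.7.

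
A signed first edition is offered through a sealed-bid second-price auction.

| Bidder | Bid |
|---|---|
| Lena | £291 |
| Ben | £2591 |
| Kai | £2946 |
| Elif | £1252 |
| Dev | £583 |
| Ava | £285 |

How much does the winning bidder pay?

Highest bid: Kai at £2946, so Kai wins.
Second-highest bid: Ben at £2591 — that is the price the winner pays.

£2591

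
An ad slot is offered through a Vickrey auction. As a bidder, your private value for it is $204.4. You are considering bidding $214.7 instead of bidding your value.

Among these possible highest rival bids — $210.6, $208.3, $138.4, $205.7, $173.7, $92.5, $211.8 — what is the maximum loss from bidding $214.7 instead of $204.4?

$210.6: truthful gives $0, deviation gives −$6.2 → loss $6.2.
$208.3: truthful gives $0, deviation gives −$3.9 → loss $3.9.
$138.4: same outcome either way → loss $0.
$205.7: truthful gives $0, deviation gives −$1.3 → loss $1.3.
$173.7: same outcome either way → loss $0.
$92.5: same outcome either way → loss $0.
$211.8: truthful gives $0, deviation gives −$7.4 → loss $7.4.
Maximum loss: $7.4.

$7.4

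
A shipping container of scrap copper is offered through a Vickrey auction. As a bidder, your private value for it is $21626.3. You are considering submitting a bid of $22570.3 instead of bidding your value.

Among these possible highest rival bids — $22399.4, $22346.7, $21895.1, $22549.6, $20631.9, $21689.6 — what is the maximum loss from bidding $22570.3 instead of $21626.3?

$923.3

$22399.4: truthful gives $0, deviation gives −$773.1 → loss $773.1.
$22346.7: truthful gives $0, deviation gives −$720.4 → loss $720.4.
$21895.1: truthful gives $0, deviation gives −$268.8 → loss $268.8.
$22549.6: truthful gives $0, deviation gives −$923.3 → loss $923.3.
$20631.9: same outcome either way → loss $0.
$21689.6: truthful gives $0, deviation gives −$63.3 → loss $63.3.
Maximum loss: $923.3.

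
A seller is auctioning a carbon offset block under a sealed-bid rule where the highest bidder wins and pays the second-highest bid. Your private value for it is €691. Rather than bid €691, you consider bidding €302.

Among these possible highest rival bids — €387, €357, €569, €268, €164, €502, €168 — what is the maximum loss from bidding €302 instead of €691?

€334

€387: truthful gives €304, deviation gives €0 → loss €304.
€357: truthful gives €334, deviation gives €0 → loss €334.
€569: truthful gives €122, deviation gives €0 → loss €122.
€268: same outcome either way → loss €0.
€164: same outcome either way → loss €0.
€502: truthful gives €189, deviation gives €0 → loss €189.
€168: same outcome either way → loss €0.
Maximum loss: €334.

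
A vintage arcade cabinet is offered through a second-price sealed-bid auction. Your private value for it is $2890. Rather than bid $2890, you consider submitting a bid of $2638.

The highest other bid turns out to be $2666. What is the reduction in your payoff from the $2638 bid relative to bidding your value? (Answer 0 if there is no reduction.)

Bidding your value $2890: you win (since $2890 > $2666) and pay $2666. Payoff $224.
Bidding $2638: you lose. Payoff $0.
The competing bid $2666 lies between your shaded bid and your value, so underbidding forfeits an item you could have won at a profitable price.
Loss from deviating = $224 − ($0) = $224.

$224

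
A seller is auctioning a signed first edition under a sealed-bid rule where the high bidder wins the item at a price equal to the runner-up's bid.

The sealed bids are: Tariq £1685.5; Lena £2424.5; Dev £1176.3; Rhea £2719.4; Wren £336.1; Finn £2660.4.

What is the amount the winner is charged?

£2660.4

Highest bid: Rhea at £2719.4, so Rhea wins.
Second-highest bid: Finn at £2660.4 — that is the price the winner pays.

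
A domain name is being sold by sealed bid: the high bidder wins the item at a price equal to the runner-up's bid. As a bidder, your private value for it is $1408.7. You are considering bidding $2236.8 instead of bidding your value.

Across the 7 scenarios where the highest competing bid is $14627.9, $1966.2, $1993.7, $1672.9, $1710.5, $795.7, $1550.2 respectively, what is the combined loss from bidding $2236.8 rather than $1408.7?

The deviation costs you only when the competing bid falls strictly between $1408.7 and $2236.8; elsewhere both bids give the same outcome.
$14627.9: outcomes coincide → loss $0.
$1966.2: truthful payoff $0, deviation payoff −$557.5 → loss $557.5.
$1993.7: truthful payoff $0, deviation payoff −$585 → loss $585.
$1672.9: truthful payoff $0, deviation payoff −$264.2 → loss $264.2.
$1710.5: truthful payoff $0, deviation payoff −$301.8 → loss $301.8.
$795.7: outcomes coincide → loss $0.
$1550.2: truthful payoff $0, deviation payoff −$141.5 → loss $141.5.
Total loss = $557.5 + $585 + $264.2 + $301.8 + $141.5 = $1850.

$1850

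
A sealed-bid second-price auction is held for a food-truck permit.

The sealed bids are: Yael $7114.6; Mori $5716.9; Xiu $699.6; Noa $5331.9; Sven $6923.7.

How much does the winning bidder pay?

$6923.7

Highest bid: Yael at $7114.6, so Yael wins.
Second-highest bid: Sven at $6923.7 — that is the price the winner pays.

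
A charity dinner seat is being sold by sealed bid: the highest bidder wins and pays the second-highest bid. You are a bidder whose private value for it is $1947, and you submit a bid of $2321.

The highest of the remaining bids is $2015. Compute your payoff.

−$68

Your bid $2321 exceeds the highest competing bid $2015, so you win.
In a second-price auction the winner pays the second-highest bid, $2015.
Payoff = value − price = $1947 − $2015 = −$68.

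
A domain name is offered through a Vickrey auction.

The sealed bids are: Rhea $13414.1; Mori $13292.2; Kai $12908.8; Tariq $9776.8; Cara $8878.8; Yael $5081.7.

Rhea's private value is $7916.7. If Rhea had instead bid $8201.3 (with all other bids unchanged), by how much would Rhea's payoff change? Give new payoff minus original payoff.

The highest bid among the other bidders is $13292.2; Rhea's bid doesn't change that.
Original bid $13414.1: Rhea is highest, pays the top rival bid $13292.2; payoff $7916.7 − $13292.2 = −$5375.5.
Alternative bid $8201.3: Rhea is not highest (top rival bid is $13292.2); payoff $0.
Change in payoff = $0 − (−$5375.5) = $5375.5.

$5375.5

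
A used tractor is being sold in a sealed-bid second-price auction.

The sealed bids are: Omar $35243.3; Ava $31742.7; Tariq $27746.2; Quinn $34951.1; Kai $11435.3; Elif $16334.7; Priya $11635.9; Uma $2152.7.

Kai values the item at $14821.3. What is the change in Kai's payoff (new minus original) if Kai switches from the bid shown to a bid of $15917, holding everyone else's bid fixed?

The highest bid among the other bidders is $35243.3; Kai's bid doesn't change that.
Original bid $11435.3: Kai is not highest (top rival bid is $35243.3); payoff $0.
Alternative bid $15917: Kai is not highest (top rival bid is $35243.3); payoff $0.
Change in payoff = $0 − ($0) = $0.

$0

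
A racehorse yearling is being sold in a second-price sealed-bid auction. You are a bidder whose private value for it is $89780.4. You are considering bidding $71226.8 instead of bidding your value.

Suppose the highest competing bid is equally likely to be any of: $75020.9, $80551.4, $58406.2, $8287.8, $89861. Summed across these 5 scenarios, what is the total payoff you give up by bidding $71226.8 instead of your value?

The deviation costs you only when the competing bid falls strictly between $71226.8 and $89780.4; elsewhere both bids give the same outcome.
$75020.9: truthful payoff $14759.5, deviation payoff $0 → loss $14759.5.
$80551.4: truthful payoff $9229, deviation payoff $0 → loss $9229.
$58406.2: outcomes coincide → loss $0.
$8287.8: outcomes coincide → loss $0.
$89861: outcomes coincide → loss $0.
Total loss = $14759.5 + $9229 = $23988.5.

$23988.5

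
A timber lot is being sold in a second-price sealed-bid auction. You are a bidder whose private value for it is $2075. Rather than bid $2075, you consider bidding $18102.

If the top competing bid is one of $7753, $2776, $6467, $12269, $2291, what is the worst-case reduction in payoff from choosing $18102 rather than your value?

$10194

$7753: truthful gives $0, deviation gives −$5678 → loss $5678.
$2776: truthful gives $0, deviation gives −$701 → loss $701.
$6467: truthful gives $0, deviation gives −$4392 → loss $4392.
$12269: truthful gives $0, deviation gives −$10194 → loss $10194.
$2291: truthful gives $0, deviation gives −$216 → loss $216.
Maximum loss: $10194.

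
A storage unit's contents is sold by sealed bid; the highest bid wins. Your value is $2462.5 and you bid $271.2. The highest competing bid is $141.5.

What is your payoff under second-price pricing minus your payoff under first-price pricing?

$129.7

You have the highest bid, so you win under either rule.
Second-price: pay $141.5 → payoff $2321.
First-price: pay your own bid $271.2 → payoff $2191.3.
Difference = $2321 − ($2191.3) = $129.7.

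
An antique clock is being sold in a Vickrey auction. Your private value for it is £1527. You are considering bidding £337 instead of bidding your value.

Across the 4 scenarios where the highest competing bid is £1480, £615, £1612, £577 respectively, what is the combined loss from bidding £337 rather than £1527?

£1909

The deviation costs you only when the competing bid falls strictly between £337 and £1527; elsewhere both bids give the same outcome.
£1480: truthful payoff £47, deviation payoff £0 → loss £47.
£615: truthful payoff £912, deviation payoff £0 → loss £912.
£1612: outcomes coincide → loss £0.
£577: truthful payoff £950, deviation payoff £0 → loss £950.
Total loss = £47 + £912 + £950 = £1909.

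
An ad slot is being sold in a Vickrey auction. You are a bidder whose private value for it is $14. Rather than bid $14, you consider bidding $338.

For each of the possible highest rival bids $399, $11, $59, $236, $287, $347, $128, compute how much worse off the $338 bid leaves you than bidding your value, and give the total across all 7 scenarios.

The deviation costs you only when the competing bid falls strictly between $14 and $338; elsewhere both bids give the same outcome.
$399: outcomes coincide → loss $0.
$11: outcomes coincide → loss $0.
$59: truthful payoff $0, deviation payoff −$45 → loss $45.
$236: truthful payoff $0, deviation payoff −$222 → loss $222.
$287: truthful payoff $0, deviation payoff −$273 → loss $273.
$347: outcomes coincide → loss $0.
$128: truthful payoff $0, deviation payoff −$114 → loss $114.
Total loss = $45 + $222 + $273 + $114 = $654.
Truthful bidding weakly dominates here: raising your bid can only win items priced above your value, and lowering it can only forfeit items priced below.

$654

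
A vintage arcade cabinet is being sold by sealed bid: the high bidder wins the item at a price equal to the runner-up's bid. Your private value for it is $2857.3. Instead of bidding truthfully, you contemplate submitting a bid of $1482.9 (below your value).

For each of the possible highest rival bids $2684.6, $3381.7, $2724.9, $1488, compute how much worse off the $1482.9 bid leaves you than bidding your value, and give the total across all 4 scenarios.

The deviation costs you only when the competing bid falls strictly between $1482.9 and $2857.3; elsewhere both bids give the same outcome.
$2684.6: truthful payoff $172.7, deviation payoff $0 → loss $172.7.
$3381.7: outcomes coincide → loss $0.
$2724.9: truthful payoff $132.4, deviation payoff $0 → loss $132.4.
$1488: truthful payoff $1369.3, deviation payoff $0 → loss $1369.3.
Total loss = $172.7 + $132.4 + $1369.3 = $1674.4.

$1674.4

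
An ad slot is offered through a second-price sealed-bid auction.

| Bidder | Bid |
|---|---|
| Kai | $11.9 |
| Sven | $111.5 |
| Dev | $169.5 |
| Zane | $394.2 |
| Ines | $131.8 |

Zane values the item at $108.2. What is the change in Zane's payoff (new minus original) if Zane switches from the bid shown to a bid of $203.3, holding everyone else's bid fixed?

$0

The highest bid among the other bidders is $169.5; Zane's bid doesn't change that.
Original bid $394.2: Zane is highest, pays the top rival bid $169.5; payoff $108.2 − $169.5 = −$61.3.
Alternative bid $203.3: Zane is highest, pays the top rival bid $169.5; payoff $108.2 − $169.5 = −$61.3.
Change in payoff = −$61.3 − (−$61.3) = $0.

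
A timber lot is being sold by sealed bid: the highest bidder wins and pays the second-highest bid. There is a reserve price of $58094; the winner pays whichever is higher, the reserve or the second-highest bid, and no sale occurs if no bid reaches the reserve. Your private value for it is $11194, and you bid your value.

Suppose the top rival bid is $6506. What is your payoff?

Your bid $11194 is the highest bid but falls below the reserve $58094, so the item goes unsold. Payoff $0.

$0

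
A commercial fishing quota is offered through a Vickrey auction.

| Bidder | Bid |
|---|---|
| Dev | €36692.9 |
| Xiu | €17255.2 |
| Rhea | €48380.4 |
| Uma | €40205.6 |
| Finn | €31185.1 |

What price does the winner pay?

Highest bid: Rhea at €48380.4, so Rhea wins.
Second-highest bid: Uma at €40205.6 — that is the price the winner pays.

€40205.6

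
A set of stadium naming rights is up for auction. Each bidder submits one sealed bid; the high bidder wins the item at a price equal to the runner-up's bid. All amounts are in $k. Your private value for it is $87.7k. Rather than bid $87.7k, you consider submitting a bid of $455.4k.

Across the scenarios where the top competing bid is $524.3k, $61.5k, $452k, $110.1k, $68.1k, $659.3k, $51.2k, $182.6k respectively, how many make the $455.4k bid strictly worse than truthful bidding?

The deviation hurts exactly when the highest competing bid lies strictly between $87.7k and $455.4k — overbidding then wins at a price above your value.
$524.3k: above both → same outcome either way.
$61.5k: below both → same outcome either way.
$452k: inside the interval → strictly worse (loss $364.3k).
$110.1k: inside the interval → strictly worse (loss $22.4k).
$68.1k: below both → same outcome either way.
$659.3k: above both → same outcome either way.
$51.2k: below both → same outcome either way.
$182.6k: inside the interval → strictly worse (loss $94.9k).
Count: 3.

3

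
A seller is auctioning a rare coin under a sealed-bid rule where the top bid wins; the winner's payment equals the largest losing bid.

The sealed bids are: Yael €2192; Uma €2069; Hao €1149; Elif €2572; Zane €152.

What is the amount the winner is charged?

Highest bid: Elif at €2572, so Elif wins.
Second-highest bid: Yael at €2192 — that is the price the winner pays.

€2192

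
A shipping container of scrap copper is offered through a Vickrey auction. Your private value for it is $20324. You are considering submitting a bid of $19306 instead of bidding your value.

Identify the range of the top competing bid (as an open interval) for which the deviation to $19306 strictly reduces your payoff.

($19306, $20324)

If the competing bid is below $19306, both bids win at the same price — no difference.
If it is above $20324, both bids lose — no difference.
If it lies strictly between $19306 and $20324, bidding your value wins at a price below your value (positive payoff) while bidding $19306 loses (payoff 0).
So the deviation strictly hurts on the open interval ($19306, $20324).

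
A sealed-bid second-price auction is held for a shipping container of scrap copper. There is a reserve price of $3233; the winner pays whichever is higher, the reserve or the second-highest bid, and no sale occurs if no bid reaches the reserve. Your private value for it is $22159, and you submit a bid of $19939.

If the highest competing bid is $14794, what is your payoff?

Your bid $19939 is the highest and exceeds the reserve.
Price = max(second-highest bid, reserve) = max($14794, $3233) = $14794.
Payoff = $22159 − $14794 = $7365.

$7365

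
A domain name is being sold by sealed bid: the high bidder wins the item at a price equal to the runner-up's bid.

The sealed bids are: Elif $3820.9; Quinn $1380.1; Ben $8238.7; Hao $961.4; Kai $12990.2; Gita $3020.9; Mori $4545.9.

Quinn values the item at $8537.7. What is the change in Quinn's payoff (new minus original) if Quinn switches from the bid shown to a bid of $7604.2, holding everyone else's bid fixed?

The highest bid among the other bidders is $12990.2; Quinn's bid doesn't change that.
Original bid $1380.1: Quinn is not highest (top rival bid is $12990.2); payoff $0.
Alternative bid $7604.2: Quinn is not highest (top rival bid is $12990.2); payoff $0.
Change in payoff = $0 − ($0) = $0.

$0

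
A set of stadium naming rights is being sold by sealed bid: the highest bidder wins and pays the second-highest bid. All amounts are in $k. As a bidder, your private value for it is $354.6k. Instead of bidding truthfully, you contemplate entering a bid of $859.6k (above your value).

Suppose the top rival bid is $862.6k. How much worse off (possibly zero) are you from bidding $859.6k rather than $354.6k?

$0k

Bidding your value $354.6k: you lose (since $354.6k < $862.6k). Payoff $0k.
Bidding $859.6k: you lose. Payoff $0k.
Difference = $0k − $0k = $0k; both bids lead to the same outcome because the competing bid is above both your value and your alternative bid.
Because the price is fixed by the runner-up's bid, deviating from your value can only change a good outcome into a bad one — never the reverse.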